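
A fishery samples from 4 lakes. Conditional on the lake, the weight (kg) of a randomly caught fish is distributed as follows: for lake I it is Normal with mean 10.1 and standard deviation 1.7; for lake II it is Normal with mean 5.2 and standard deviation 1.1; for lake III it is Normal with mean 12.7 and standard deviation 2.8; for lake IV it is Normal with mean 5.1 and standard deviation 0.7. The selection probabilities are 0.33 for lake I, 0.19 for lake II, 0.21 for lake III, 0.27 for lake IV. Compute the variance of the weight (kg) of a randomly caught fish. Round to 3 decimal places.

Per component, I: μ=10.1, E[X²]=104.9; II: μ=5.2, E[X²]=28.25; III: μ=12.7, E[X²]=169.13; IV: μ=5.1, E[X²]=26.5.
E[X] = 0.33·10.1 + 0.19·5.2 + 0.21·12.7 + 0.27·5.1 = 8.365.
E[X²] = 0.33·104.9 + 0.19·28.25 + 0.21·169.13 + 0.27·26.5 = 82.6568.
Var(X) = E[X²] − (E[X])² = 82.6568 − 69.9732 = 12.6836.

12.684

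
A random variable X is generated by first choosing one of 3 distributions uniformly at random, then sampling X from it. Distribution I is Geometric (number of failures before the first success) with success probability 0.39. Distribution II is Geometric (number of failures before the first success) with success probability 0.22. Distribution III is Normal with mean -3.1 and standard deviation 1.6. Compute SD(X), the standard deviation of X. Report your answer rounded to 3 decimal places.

Per component, I: μ=1.5641, E[X²]=6.45694; II: μ=3.54545, E[X²]=28.686; III: μ=-3.1, E[X²]=12.17.
E[X] = 0.333333·1.5641 + 0.333333·3.54545 + 0.333333·-3.1 = 0.669852.
E[X²] = 0.333333·6.45694 + 0.333333·28.686 + 0.333333·12.17 = 15.771.
Var(X) = E[X²] − (E[X])² = 15.771 − 0.448702 = 15.3223.
SD(X) = √15.3223 = 3.91437.

3.914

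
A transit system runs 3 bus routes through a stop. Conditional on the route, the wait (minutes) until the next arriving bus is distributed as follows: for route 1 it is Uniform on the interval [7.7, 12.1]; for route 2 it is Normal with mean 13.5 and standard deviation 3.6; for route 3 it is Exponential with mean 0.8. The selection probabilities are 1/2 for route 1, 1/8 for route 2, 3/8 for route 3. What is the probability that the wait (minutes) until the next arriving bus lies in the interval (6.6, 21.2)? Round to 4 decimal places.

Conditional on each route, P(6.6 < X < 21.2): 1: 1; 2: 0.956138; 3: 0.000261259.
By total probability, P(6.6 < X < 21.2) = 0.5·1 + 0.125·0.956138 + 0.375·0.000261259 = 0.619615.

0.6196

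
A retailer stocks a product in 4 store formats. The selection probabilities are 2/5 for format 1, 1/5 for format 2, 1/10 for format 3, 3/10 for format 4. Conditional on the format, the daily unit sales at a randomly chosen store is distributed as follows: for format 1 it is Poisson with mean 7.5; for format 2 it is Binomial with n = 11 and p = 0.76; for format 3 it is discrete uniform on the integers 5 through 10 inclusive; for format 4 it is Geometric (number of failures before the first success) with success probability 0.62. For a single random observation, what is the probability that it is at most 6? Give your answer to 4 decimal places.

0.5041

Conditional on each format, P(X ≤ 6): 1: 0.378155; 2: 0.0992113; 3: 0.333333; 4: 0.998856.
By total probability, P(X ≤ 6) = 0.4·0.378155 + 0.2·0.0992113 + 0.1·0.333333 + 0.3·0.998856 = 0.504094.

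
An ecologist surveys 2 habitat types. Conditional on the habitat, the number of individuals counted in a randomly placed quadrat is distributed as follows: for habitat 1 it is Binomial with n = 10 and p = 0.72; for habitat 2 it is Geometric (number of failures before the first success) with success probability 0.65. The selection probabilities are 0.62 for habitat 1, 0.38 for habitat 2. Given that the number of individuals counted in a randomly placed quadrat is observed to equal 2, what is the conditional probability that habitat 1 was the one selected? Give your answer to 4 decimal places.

0.0177

Likelihoods P(X=2 | ·): 1: 0.000881337; 2: 0.079625.
Posterior ∝ prior × likelihood. Numerator for 1: 0.62·0.000881337 = 0.000546429.
Normalizing constant: 0.62·0.000881337 + 0.38·0.079625 = 0.0308039.
P(1 | observation) = 0.000546429 / 0.0308039 = 0.0177389.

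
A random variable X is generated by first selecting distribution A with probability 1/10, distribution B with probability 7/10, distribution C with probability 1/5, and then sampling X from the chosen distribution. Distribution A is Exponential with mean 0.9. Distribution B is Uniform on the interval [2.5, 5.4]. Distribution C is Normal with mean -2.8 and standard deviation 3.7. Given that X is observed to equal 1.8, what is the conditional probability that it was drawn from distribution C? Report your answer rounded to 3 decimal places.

0.398

Likelihoods f(1.8 | ·): A: 0.150373; B: 0; C: 0.0497822.
Posterior ∝ prior × likelihood. Numerator for C: 0.2·0.0497822 = 0.00995644.
Normalizing constant: 0.1·0.150373 + 0.7·0 + 0.2·0.0497822 = 0.0249937.
P(C | observation) = 0.00995644 / 0.0249937 = 0.398358.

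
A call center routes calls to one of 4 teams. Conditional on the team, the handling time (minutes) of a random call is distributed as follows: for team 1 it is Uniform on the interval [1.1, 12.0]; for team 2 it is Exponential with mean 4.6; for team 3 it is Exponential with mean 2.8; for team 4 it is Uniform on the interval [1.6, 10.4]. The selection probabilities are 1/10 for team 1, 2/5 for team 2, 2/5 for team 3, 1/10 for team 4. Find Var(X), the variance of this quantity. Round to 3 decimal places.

14.959

Per component, 1: μ=6.55, E[X²]=52.8033; 2: μ=4.6, E[X²]=42.32; 3: μ=2.8, E[X²]=15.68; 4: μ=6, E[X²]=42.4533.
E[X] = 0.1·6.55 + 0.4·4.6 + 0.4·2.8 + 0.1·6 = 4.215.
E[X²] = 0.1·52.8033 + 0.4·42.32 + 0.4·15.68 + 0.1·42.4533 = 32.7257.
Var(X) = E[X²] − (E[X])² = 32.7257 − 17.7662 = 14.9594.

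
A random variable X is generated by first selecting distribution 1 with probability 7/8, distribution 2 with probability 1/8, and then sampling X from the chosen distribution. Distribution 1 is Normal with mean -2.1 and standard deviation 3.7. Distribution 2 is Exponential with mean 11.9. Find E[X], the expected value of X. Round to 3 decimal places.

Component means — 1: -2.1; 2: 11.9.
E[X] = 0.875·-2.1 + 0.125·11.9 = -0.35.

-0.350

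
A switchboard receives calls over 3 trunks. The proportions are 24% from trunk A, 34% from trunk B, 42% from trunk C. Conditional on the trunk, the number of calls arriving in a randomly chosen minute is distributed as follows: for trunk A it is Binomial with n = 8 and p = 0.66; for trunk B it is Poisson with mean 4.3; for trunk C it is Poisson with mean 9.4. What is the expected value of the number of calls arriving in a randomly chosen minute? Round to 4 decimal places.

6.6772

Component means — A: 5.28; B: 4.3; C: 9.4.
E[X] = 0.24·5.28 + 0.34·4.3 + 0.42·9.4 = 6.6772.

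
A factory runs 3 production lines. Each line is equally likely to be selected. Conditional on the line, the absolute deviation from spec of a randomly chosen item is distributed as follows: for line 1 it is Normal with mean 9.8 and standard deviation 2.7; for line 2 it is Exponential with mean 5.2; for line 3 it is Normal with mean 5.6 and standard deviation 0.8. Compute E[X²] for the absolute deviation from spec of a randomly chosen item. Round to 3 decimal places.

63.137

For each component E[X²] = Var + (mean)², giving 1: 103.33; 2: 54.08; 3: 32.
Overall E[X²] = 0.333333·103.33 + 0.333333·54.08 + 0.333333·32 = 63.1367.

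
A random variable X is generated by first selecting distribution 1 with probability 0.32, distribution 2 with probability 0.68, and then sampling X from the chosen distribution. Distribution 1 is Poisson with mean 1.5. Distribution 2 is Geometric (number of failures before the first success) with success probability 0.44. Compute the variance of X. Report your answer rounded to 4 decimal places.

Per component, 1: μ=1.5, E[X²]=3.75; 2: μ=1.27273, E[X²]=4.5124.
E[X] = 0.32·1.5 + 0.68·1.27273 = 1.34545.
E[X²] = 0.32·3.75 + 0.68·4.5124 = 4.26843.
Var(X) = E[X²] − (E[X])² = 4.26843 − 1.81025 = 2.45818.

2.4582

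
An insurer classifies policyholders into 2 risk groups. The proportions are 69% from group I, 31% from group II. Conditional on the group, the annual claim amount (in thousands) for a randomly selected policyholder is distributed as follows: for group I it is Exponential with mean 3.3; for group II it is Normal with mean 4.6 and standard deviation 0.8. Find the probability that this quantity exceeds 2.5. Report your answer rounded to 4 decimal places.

0.6321

Conditional on each group, P(X > 2.5): I: 0.468802; II: 0.995668.
By total probability, P(X > 2.5) = 0.69·0.468802 + 0.31·0.995668 = 0.63213.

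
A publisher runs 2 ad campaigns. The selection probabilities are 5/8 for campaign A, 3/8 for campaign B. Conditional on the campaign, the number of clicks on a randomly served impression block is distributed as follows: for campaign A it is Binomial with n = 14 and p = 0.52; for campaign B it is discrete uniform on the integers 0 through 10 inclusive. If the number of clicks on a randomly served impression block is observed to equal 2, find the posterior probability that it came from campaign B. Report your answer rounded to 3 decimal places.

Likelihoods P(X=2 | ·): A: 0.00368081; B: 0.0909091.
Posterior ∝ prior × likelihood. Numerator for B: 0.375·0.0909091 = 0.0340909.
Normalizing constant: 0.625·0.00368081 + 0.375·0.0909091 = 0.0363914.
P(B | observation) = 0.0340909 / 0.0363914 = 0.936784.

0.937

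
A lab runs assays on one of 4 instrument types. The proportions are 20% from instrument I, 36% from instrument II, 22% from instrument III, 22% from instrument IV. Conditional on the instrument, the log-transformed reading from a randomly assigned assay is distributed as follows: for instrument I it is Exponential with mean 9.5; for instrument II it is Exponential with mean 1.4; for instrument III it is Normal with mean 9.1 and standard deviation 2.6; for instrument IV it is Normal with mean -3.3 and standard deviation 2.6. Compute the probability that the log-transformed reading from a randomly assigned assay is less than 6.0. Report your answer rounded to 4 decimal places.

0.6943

Conditional on each instrument, P(X < 6.0): I: 0.468248; II: 0.986236; III: 0.11657; IV: 0.999826.
By total probability, P(X < 6.0) = 0.2·0.468248 + 0.36·0.986236 + 0.22·0.11657 + 0.22·0.999826 = 0.694302.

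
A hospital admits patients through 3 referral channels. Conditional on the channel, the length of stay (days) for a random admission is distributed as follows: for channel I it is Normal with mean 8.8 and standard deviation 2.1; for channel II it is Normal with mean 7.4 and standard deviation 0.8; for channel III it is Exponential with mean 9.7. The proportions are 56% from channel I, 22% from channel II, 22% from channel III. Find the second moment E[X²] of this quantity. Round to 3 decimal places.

For each component E[X²] = Var + (mean)², giving I: 81.85; II: 55.4; III: 188.18.
Overall E[X²] = 0.56·81.85 + 0.22·55.4 + 0.22·188.18 = 99.4236.

99.424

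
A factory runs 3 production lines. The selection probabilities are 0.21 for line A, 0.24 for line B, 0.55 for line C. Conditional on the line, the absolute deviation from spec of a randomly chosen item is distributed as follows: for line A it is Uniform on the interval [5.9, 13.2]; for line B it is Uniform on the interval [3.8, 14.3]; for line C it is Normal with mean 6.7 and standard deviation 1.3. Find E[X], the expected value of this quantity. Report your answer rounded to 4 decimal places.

Component means — A: 9.55; B: 9.05; C: 6.7.
E[X] = 0.21·9.55 + 0.24·9.05 + 0.55·6.7 = 7.8625.

7.8625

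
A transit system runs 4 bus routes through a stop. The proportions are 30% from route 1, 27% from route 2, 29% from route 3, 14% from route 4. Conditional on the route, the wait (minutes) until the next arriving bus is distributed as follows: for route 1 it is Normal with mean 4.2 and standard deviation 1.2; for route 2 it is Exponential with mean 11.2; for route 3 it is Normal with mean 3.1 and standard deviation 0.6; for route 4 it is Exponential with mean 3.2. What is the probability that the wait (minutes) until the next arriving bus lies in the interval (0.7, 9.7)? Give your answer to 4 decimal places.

0.8353

Conditional on each route, P(0.7 < X < 9.7): 1: 0.998229; 2: 0.518812; 3: 0.999968; 4: 0.755267.
By total probability, P(0.7 < X < 9.7) = 0.3·0.998229 + 0.27·0.518812 + 0.29·0.999968 + 0.14·0.755267 = 0.835276.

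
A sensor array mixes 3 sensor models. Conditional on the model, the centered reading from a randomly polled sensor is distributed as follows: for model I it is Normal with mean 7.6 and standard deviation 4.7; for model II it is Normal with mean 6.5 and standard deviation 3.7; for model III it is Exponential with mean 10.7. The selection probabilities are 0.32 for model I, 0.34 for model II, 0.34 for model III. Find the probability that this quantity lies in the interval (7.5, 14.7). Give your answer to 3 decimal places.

0.354

Conditional on each model, P(7.5 < X < 14.7): I: 0.443047; II: 0.380138; III: 0.242986.
By total probability, P(7.5 < X < 14.7) = 0.32·0.443047 + 0.34·0.380138 + 0.34·0.242986 = 0.353637.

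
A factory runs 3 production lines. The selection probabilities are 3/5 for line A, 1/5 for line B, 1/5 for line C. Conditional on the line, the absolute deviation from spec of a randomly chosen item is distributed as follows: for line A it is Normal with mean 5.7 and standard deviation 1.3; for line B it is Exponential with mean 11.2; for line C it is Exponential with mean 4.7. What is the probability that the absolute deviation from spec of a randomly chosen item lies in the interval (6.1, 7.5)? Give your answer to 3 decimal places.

Conditional on each line, P(6.1 < X < 7.5): A: 0.296073; B: 0.0681575; C: 0.0703548.
By total probability, P(6.1 < X < 7.5) = 0.6·0.296073 + 0.2·0.0681575 + 0.2·0.0703548 = 0.205346.

0.205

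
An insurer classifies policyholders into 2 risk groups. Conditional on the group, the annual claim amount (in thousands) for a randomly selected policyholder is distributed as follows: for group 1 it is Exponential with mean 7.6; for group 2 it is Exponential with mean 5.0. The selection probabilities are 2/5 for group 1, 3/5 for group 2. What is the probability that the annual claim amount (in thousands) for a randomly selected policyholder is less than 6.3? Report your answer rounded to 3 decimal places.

0.655

Conditional on each group, P(X < 6.3): 1: 0.563491; 2: 0.716346.
By total probability, P(X < 6.3) = 0.4·0.563491 + 0.6·0.716346 = 0.655204.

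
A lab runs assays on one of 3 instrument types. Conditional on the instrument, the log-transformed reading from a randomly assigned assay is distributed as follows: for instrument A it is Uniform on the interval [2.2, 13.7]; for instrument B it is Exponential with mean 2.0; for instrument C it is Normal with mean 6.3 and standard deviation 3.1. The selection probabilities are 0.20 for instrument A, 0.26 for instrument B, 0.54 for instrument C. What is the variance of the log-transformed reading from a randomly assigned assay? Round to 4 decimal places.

Per component, A: μ=7.95, E[X²]=74.2233; B: μ=2, E[X²]=8; C: μ=6.3, E[X²]=49.3.
E[X] = 0.2·7.95 + 0.26·2 + 0.54·6.3 = 5.512.
E[X²] = 0.2·74.2233 + 0.26·8 + 0.54·49.3 = 43.5467.
Var(X) = E[X²] − (E[X])² = 43.5467 − 30.3821 = 13.1645.

13.1645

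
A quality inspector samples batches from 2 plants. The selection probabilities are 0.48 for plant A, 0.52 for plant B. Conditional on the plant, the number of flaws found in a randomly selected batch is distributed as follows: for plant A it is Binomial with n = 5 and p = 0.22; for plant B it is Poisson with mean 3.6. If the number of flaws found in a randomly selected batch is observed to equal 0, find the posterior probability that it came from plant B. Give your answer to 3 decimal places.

0.093

Likelihoods P(X=0 | ·): A: 0.288717; B: 0.0273237.
Posterior ∝ prior × likelihood. Numerator for B: 0.52·0.0273237 = 0.0142083.
Normalizing constant: 0.48·0.288717 + 0.52·0.0273237 = 0.152793.
P(B | observation) = 0.0142083 / 0.152793 = 0.0929909.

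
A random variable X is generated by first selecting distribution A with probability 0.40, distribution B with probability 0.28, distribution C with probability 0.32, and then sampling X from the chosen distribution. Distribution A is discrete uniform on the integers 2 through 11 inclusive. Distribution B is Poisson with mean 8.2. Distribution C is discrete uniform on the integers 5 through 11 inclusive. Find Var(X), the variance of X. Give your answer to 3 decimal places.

7.491

Per component, A: μ=6.5, E[X²]=50.5; B: μ=8.2, E[X²]=75.44; C: μ=8, E[X²]=68.
E[X] = 0.4·6.5 + 0.28·8.2 + 0.32·8 = 7.456.
E[X²] = 0.4·50.5 + 0.28·75.44 + 0.32·68 = 63.0832.
Var(X) = E[X²] − (E[X])² = 63.0832 − 55.5919 = 7.49126.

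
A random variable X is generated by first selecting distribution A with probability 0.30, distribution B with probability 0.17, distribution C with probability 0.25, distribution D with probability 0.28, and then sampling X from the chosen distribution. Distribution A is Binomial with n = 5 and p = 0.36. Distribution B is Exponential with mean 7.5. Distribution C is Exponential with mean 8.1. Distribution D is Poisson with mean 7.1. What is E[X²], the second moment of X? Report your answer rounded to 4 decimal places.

69.3504

For each component E[X²] = Var + (mean)², giving A: 4.392; B: 112.5; C: 131.22; D: 57.51.
Overall E[X²] = 0.3·4.392 + 0.17·112.5 + 0.25·131.22 + 0.28·57.51 = 69.3504.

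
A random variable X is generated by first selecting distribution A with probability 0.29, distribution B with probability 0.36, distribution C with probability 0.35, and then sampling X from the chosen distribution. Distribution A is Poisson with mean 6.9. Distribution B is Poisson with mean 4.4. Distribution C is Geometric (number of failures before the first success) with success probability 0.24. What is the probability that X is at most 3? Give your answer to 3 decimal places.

Conditional on each component, P(X ≤ 3): A: 0.0871296; B: 0.359448; C: 0.666378.
By total probability, P(X ≤ 3) = 0.29·0.0871296 + 0.36·0.359448 + 0.35·0.666378 = 0.387901.

0.388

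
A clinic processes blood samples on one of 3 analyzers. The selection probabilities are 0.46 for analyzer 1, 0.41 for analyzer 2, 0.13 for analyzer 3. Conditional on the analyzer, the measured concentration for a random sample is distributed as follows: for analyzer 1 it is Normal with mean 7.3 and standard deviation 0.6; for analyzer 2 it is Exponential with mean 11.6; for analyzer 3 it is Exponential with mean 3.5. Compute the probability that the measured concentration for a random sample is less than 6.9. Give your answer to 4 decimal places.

Conditional on each analyzer, P(X < 6.9): 1: 0.252493; 2: 0.448342; 3: 0.860742.
By total probability, P(X < 6.9) = 0.46·0.252493 + 0.41·0.448342 + 0.13·0.860742 = 0.411863.

0.4119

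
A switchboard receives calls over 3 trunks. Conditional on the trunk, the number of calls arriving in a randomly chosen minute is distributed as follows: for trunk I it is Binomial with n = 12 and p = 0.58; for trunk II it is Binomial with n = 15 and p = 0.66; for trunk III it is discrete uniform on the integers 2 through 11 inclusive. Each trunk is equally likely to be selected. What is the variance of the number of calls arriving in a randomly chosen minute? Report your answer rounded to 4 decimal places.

Per component, I: μ=6.96, E[X²]=51.3648; II: μ=9.9, E[X²]=101.376; III: μ=6.5, E[X²]=50.5.
E[X] = 0.333333·6.96 + 0.333333·9.9 + 0.333333·6.5 = 7.78667.
E[X²] = 0.333333·51.3648 + 0.333333·101.376 + 0.333333·50.5 = 67.7469.
Var(X) = E[X²] − (E[X])² = 67.7469 − 60.6322 = 7.11476.

7.1148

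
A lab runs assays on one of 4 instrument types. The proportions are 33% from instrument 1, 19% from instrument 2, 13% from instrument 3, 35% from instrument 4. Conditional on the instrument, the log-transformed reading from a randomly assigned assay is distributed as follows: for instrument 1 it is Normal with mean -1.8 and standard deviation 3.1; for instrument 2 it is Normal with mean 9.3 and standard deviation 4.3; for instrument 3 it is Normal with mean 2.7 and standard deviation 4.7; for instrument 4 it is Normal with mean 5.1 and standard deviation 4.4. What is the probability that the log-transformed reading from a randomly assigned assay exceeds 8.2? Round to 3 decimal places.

0.214

Conditional on each instrument, P(X > 8.2): 1: 0.000628091; 2: 0.600953; 3: 0.120958; 4: 0.240547.
By total probability, P(X > 8.2) = 0.33·0.000628091 + 0.19·0.600953 + 0.13·0.120958 + 0.35·0.240547 = 0.214304.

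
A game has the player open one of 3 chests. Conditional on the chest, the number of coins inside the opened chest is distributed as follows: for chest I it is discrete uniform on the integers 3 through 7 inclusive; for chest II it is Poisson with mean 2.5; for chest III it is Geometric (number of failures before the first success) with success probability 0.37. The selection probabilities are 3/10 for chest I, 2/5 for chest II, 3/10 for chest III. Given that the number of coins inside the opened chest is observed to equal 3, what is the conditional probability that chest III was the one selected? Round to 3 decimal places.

0.160

Likelihoods P(X=3 | ·): I: 0.2; II: 0.213763; III: 0.0925174.
Posterior ∝ prior × likelihood. Numerator for III: 0.3·0.0925174 = 0.0277552.
Normalizing constant: 0.3·0.2 + 0.4·0.213763 + 0.3·0.0925174 = 0.17326.
P(III | observation) = 0.0277552 / 0.17326 = 0.160194.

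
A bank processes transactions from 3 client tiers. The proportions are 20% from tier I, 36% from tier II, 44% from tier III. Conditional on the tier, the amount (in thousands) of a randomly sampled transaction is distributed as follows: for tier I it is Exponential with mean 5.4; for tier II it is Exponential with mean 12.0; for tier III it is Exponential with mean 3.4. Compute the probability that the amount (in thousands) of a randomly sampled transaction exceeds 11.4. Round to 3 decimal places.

Conditional on each tier, P(X > 11.4): I: 0.121103; II: 0.386741; III: 0.0349813.
By total probability, P(X > 11.4) = 0.2·0.121103 + 0.36·0.386741 + 0.44·0.0349813 = 0.178839.

0.179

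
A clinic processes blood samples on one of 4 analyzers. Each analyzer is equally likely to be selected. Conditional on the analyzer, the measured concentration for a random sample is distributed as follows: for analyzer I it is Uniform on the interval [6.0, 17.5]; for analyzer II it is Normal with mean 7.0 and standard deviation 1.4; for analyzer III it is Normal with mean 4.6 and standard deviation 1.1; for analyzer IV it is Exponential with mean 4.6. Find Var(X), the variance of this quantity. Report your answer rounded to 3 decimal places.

17.358

Per component, I: μ=11.75, E[X²]=149.083; II: μ=7, E[X²]=50.96; III: μ=4.6, E[X²]=22.37; IV: μ=4.6, E[X²]=42.32.
E[X] = 0.25·11.75 + 0.25·7 + 0.25·4.6 + 0.25·4.6 = 6.9875.
E[X²] = 0.25·149.083 + 0.25·50.96 + 0.25·22.37 + 0.25·42.32 = 66.1833.
Var(X) = E[X²] − (E[X])² = 66.1833 − 48.8252 = 17.3582.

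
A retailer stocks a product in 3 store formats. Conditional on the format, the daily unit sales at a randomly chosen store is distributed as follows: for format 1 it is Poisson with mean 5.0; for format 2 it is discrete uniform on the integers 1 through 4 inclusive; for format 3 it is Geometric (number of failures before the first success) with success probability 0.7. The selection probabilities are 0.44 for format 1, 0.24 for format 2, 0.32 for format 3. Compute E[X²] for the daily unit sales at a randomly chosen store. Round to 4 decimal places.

15.2547

For each component E[X²] = Var + (mean)², giving 1: 30; 2: 7.5; 3: 0.795918.
Overall E[X²] = 0.44·30 + 0.24·7.5 + 0.32·0.795918 = 15.2547.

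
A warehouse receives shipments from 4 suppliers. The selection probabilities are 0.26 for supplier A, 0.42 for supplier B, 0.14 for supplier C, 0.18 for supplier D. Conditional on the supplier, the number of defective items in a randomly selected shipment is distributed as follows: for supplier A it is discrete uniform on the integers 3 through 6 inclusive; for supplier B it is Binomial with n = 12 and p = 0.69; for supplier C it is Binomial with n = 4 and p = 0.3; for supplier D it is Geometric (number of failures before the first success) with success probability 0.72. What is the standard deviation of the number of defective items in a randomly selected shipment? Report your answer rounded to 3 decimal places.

Per component, A: μ=4.5, E[X²]=21.5; B: μ=8.28, E[X²]=71.1252; C: μ=1.2, E[X²]=2.28; D: μ=0.388889, E[X²]=0.691358.
E[X] = 0.26·4.5 + 0.42·8.28 + 0.14·1.2 + 0.18·0.388889 = 4.8856.
E[X²] = 0.26·21.5 + 0.42·71.1252 + 0.14·2.28 + 0.18·0.691358 = 35.9062.
Var(X) = E[X²] − (E[X])² = 35.9062 − 23.8691 = 12.0371.
SD(X) = √12.0371 = 3.46946.

3.469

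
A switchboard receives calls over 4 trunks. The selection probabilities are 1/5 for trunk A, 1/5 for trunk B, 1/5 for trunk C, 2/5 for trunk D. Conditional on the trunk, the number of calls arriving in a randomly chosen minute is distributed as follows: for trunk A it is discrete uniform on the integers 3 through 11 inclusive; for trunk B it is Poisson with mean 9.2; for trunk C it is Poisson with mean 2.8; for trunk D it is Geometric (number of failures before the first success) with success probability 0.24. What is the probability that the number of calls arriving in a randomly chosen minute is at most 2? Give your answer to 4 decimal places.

Conditional on each trunk, P(X ≤ 2): A: 0; B: 0.00530659; C: 0.469454; D: 0.561024.
By total probability, P(X ≤ 2) = 0.2·0 + 0.2·0.00530659 + 0.2·0.469454 + 0.4·0.561024 = 0.319362.

0.3194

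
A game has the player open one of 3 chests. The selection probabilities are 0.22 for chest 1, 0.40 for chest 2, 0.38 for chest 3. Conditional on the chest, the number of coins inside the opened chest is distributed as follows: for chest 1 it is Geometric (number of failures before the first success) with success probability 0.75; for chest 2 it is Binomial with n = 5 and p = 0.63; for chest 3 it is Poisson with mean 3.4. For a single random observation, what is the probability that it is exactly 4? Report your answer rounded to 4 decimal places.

Conditional on each chest, P(X = 4): 1: 0.00292969; 2: 0.29143; 3: 0.185825.
By total probability, P(X = 4) = 0.22·0.00292969 + 0.4·0.29143 + 0.38·0.185825 = 0.18783.

0.1878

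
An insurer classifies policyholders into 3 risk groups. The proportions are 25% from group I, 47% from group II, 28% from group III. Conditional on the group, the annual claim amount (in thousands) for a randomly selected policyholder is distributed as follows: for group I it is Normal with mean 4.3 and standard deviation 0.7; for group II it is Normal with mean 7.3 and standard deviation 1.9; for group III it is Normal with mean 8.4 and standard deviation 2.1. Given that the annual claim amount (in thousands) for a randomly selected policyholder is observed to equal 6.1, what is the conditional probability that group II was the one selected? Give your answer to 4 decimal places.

0.7014

Likelihoods f(6.1 | ·): I: 0.0208921; II: 0.172004; III: 0.104283.
Posterior ∝ prior × likelihood. Numerator for II: 0.47·0.172004 = 0.0808418.
Normalizing constant: 0.25·0.0208921 + 0.47·0.172004 + 0.28·0.104283 = 0.115264.
P(II | observation) = 0.0808418 / 0.115264 = 0.701362.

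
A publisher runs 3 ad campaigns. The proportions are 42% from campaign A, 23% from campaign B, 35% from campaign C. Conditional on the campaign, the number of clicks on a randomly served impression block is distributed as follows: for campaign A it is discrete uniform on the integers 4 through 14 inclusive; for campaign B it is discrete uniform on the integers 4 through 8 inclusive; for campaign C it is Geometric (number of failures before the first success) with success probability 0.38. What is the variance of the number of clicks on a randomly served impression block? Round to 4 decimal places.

Per component, A: μ=9, E[X²]=91; B: μ=6, E[X²]=38; C: μ=1.63158, E[X²]=6.95568.
E[X] = 0.42·9 + 0.23·6 + 0.35·1.63158 = 5.73105.
E[X²] = 0.42·91 + 0.23·38 + 0.35·6.95568 = 49.3945.
Var(X) = E[X²] − (E[X])² = 49.3945 − 32.845 = 16.5495.

16.5495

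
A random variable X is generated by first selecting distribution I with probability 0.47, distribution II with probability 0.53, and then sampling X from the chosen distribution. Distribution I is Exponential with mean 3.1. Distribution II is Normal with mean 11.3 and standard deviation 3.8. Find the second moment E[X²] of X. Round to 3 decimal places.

84.362

For each component E[X²] = Var + (mean)², giving I: 19.22; II: 142.13.
Overall E[X²] = 0.47·19.22 + 0.53·142.13 = 84.3623.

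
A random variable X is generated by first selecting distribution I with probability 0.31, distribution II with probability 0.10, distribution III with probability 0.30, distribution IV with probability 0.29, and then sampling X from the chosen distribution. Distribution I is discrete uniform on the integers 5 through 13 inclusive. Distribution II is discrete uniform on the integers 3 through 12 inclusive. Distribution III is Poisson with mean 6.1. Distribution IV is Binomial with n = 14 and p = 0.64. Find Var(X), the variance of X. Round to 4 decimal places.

Per component, I: μ=9, E[X²]=87.6667; II: μ=7.5, E[X²]=64.5; III: μ=6.1, E[X²]=43.31; IV: μ=8.96, E[X²]=83.5072.
E[X] = 0.31·9 + 0.1·7.5 + 0.3·6.1 + 0.29·8.96 = 7.9684.
E[X²] = 0.31·87.6667 + 0.1·64.5 + 0.3·43.31 + 0.29·83.5072 = 70.8368.
Var(X) = E[X²] − (E[X])² = 70.8368 − 63.4954 = 7.34136.

7.3414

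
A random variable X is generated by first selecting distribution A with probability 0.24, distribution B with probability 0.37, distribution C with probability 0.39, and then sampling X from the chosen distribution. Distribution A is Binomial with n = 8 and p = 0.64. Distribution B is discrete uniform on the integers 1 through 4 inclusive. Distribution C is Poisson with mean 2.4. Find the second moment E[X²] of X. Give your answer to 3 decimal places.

For each component E[X²] = Var + (mean)², giving A: 28.0576; B: 7.5; C: 8.16.
Overall E[X²] = 0.24·28.0576 + 0.37·7.5 + 0.39·8.16 = 12.6912.

12.691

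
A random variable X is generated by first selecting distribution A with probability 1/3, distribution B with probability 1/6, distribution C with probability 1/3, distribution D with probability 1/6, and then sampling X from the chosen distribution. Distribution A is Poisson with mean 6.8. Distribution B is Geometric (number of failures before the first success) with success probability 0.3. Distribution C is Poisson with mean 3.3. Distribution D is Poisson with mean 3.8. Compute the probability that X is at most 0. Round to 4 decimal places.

0.0664

Conditional on each component, P(X ≤ 0): A: 0.00111378; B: 0.3; C: 0.0368832; D: 0.0223708.
By total probability, P(X ≤ 0) = 0.333333·0.00111378 + 0.166667·0.3 + 0.333333·0.0368832 + 0.166667·0.0223708 = 0.0663941.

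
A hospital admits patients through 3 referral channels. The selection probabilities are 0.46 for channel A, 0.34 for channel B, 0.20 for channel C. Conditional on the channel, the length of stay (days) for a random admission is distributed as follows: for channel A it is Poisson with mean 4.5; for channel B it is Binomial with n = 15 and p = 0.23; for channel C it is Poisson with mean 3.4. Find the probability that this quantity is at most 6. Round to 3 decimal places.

Conditional on each channel, P(X ≤ 6): A: 0.831051; B: 0.962571; C: 0.942147.
By total probability, P(X ≤ 6) = 0.46·0.831051 + 0.34·0.962571 + 0.2·0.942147 = 0.897987.

0.898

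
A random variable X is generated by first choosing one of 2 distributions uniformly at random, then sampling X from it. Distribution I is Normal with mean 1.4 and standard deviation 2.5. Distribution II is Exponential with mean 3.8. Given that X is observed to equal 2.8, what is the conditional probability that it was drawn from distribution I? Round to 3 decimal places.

Likelihoods f(2.8 | ·): I: 0.136418; II: 0.125953.
Posterior ∝ prior × likelihood. Numerator for I: 0.5·0.136418 = 0.0682092.
Normalizing constant: 0.5·0.136418 + 0.5·0.125953 = 0.131186.
P(I | observation) = 0.0682092 / 0.131186 = 0.519943.

0.520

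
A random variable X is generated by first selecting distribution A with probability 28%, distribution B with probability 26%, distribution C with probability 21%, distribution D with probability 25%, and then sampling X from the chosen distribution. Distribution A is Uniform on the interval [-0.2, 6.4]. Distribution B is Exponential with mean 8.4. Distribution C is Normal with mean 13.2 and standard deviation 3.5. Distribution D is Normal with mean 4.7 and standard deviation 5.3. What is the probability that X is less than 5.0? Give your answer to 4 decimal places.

Conditional on each component, P(X < 5.0): A: 0.787879; B: 0.448569; C: 0.00956835; D: 0.52257.
By total probability, P(X < 5.0) = 0.28·0.787879 + 0.26·0.448569 + 0.21·0.00956835 + 0.25·0.52257 = 0.469886.

0.4699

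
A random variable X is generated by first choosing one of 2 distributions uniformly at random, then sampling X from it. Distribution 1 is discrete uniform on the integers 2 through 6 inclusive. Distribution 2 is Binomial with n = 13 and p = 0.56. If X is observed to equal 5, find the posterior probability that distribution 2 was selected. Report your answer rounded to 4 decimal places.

Likelihoods P(X=5 | ·): 1: 0.2; 2: 0.0995727.
Posterior ∝ prior × likelihood. Numerator for 2: 0.5·0.0995727 = 0.0497863.
Normalizing constant: 0.5·0.2 + 0.5·0.0995727 = 0.149786.
P(2 | observation) = 0.0497863 / 0.149786 = 0.332382.

0.3324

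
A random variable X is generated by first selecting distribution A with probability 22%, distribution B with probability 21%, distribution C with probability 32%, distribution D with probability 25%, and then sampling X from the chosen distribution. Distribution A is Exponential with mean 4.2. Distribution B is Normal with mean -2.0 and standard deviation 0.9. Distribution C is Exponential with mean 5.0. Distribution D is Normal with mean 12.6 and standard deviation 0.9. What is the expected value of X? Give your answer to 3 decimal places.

Component means — A: 4.2; B: -2; C: 5; D: 12.6.
E[X] = 0.22·4.2 + 0.21·-2 + 0.32·5 + 0.25·12.6 = 5.254.

5.254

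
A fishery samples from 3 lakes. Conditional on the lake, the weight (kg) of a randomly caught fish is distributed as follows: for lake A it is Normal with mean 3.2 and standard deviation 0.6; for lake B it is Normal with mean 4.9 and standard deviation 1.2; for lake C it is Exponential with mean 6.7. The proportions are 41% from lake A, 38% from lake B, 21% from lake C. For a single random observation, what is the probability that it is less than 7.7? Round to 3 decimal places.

0.930

Conditional on each lake, P(X < 7.7): A: 1; B: 0.990185; C: 0.683127.
By total probability, P(X < 7.7) = 0.41·1 + 0.38·0.990185 + 0.21·0.683127 = 0.929727.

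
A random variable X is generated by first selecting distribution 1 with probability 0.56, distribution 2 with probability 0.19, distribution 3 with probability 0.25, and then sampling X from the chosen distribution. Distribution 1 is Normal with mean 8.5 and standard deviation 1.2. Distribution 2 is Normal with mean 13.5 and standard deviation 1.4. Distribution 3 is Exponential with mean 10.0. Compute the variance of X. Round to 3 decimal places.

Per component, 1: μ=8.5, E[X²]=73.69; 2: μ=13.5, E[X²]=184.21; 3: μ=10, E[X²]=200.
E[X] = 0.56·8.5 + 0.19·13.5 + 0.25·10 = 9.825.
E[X²] = 0.56·73.69 + 0.19·184.21 + 0.25·200 = 126.266.
Var(X) = E[X²] − (E[X])² = 126.266 − 96.5306 = 29.7357.

29.736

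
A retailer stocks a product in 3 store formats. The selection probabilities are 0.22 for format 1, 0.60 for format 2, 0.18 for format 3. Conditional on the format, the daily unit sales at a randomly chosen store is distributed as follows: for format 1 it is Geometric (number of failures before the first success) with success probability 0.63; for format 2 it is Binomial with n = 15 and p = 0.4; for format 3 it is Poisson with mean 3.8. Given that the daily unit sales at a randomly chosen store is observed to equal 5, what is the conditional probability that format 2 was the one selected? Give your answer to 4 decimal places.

0.8020

Likelihoods P(X=5 | ·): 1: 0.00436867; 2: 0.185938; 3: 0.147713.
Posterior ∝ prior × likelihood. Numerator for 2: 0.6·0.185938 = 0.111563.
Normalizing constant: 0.22·0.00436867 + 0.6·0.185938 + 0.18·0.147713 = 0.139112.
P(2 | observation) = 0.111563 / 0.139112 = 0.801963.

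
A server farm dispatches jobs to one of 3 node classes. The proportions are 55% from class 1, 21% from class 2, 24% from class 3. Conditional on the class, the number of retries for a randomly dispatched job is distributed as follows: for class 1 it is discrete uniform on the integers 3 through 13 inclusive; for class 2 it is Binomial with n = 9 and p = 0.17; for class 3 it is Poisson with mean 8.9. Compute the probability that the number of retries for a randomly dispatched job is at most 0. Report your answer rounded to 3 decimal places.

0.039

Conditional on each class, P(X ≤ 0): 1: 0; 2: 0.18694; 3: 0.000136389.
By total probability, P(X ≤ 0) = 0.55·0 + 0.21·0.18694 + 0.24·0.000136389 = 0.0392902.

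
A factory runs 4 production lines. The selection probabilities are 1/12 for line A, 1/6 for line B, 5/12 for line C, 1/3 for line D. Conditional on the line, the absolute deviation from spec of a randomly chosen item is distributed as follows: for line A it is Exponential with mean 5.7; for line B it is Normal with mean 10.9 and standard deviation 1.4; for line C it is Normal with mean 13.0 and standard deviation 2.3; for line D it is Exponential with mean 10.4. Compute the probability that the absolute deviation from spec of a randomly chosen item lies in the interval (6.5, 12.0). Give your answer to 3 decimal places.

Conditional on each line, P(6.5 < X < 12.0): A: 0.197893; B: 0.783146; C: 0.329504; D: 0.21984.
By total probability, P(6.5 < X < 12.0) = 0.0833333·0.197893 + 0.166667·0.783146 + 0.416667·0.329504 + 0.333333·0.21984 = 0.357589.

0.358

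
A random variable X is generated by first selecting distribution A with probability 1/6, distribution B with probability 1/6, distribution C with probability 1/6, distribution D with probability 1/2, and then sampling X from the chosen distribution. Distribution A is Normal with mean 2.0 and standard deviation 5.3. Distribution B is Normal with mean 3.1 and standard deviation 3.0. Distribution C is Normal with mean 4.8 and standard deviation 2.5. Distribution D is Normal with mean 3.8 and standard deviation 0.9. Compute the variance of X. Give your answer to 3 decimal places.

Per component, A: μ=2, E[X²]=32.09; B: μ=3.1, E[X²]=18.61; C: μ=4.8, E[X²]=29.29; D: μ=3.8, E[X²]=15.25.
E[X] = 0.166667·2 + 0.166667·3.1 + 0.166667·4.8 + 0.5·3.8 = 3.55.
E[X²] = 0.166667·32.09 + 0.166667·18.61 + 0.166667·29.29 + 0.5·15.25 = 20.9567.
Var(X) = E[X²] − (E[X])² = 20.9567 − 12.6025 = 8.35417.

8.354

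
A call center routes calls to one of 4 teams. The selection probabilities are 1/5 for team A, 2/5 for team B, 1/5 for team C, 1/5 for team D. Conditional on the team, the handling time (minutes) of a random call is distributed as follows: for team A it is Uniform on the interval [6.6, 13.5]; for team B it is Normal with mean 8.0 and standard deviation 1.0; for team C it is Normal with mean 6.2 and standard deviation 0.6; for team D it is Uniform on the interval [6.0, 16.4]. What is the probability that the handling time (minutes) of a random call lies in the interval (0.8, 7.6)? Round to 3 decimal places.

Conditional on each team, P(0.8 < X < 7.6): A: 0.144928; B: 0.344578; C: 0.990185; D: 0.153846.
By total probability, P(0.8 < X < 7.6) = 0.2·0.144928 + 0.4·0.344578 + 0.2·0.990185 + 0.2·0.153846 = 0.395623.

0.396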